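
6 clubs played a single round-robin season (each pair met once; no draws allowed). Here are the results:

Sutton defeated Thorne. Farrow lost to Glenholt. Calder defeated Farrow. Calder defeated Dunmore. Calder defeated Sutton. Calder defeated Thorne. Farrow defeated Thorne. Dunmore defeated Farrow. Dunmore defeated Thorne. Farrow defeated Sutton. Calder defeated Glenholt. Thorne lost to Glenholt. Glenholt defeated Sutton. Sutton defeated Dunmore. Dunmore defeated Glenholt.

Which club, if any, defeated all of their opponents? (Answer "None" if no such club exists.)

Calder

Calder has 5 wins out of 5 opponents — a perfect record.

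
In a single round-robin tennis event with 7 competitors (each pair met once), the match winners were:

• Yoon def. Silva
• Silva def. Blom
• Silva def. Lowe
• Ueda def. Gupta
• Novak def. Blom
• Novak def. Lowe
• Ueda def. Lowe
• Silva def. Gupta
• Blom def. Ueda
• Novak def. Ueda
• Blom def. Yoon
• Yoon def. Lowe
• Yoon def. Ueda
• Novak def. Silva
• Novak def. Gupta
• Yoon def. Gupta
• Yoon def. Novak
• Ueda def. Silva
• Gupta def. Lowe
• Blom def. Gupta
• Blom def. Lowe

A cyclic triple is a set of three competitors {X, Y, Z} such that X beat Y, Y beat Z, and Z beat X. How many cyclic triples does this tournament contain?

Win totals: Yoon 5, Novak 5, Blom 4, Lowe 0, Ueda 3, Silva 3, Gupta 1.
A competitor with w wins dominates both others in C(w,2) triples; summing gives 10 + 10 + 6 + 0 + 3 + 3 + 0 = 32 transitive triples.
Total triples C(7,3) = 35, so cyclic triples = 35 − 32 = 3.

3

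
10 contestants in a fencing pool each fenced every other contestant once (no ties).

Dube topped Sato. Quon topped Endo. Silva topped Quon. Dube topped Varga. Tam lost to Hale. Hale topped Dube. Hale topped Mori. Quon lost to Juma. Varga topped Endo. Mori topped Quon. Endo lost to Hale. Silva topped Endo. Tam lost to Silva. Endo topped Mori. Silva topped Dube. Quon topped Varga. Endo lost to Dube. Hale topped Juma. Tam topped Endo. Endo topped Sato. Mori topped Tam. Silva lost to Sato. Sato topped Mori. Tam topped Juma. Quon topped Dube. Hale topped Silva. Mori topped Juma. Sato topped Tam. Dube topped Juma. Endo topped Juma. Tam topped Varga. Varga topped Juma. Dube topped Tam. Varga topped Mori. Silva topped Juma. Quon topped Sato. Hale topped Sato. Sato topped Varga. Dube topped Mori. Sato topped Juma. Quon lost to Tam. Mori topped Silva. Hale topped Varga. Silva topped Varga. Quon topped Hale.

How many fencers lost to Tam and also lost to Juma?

1

Tam beat: Endo, Juma, Quon, Varga.
Juma beat: Quon.
Both beat: Quon — 1.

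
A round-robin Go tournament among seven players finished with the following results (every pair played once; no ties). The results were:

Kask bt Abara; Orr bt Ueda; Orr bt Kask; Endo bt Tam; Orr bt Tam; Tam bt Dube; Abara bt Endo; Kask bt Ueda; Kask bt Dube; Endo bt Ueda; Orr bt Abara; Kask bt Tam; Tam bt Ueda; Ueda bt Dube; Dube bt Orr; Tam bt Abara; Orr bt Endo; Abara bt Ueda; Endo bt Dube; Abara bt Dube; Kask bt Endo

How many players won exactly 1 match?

Win totals: Abara 3, Kask 5, Orr 5, Ueda 1, Dube 1, Endo 3, Tam 3.
Exactly 1: Ueda, Dube — 2 players.

2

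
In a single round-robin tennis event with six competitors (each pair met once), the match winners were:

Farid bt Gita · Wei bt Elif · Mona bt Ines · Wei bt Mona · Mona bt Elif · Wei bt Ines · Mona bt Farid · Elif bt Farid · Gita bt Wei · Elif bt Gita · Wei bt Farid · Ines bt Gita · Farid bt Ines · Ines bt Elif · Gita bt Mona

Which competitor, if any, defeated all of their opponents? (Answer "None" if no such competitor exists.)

Highest win total is Wei with 4 (out of 5 possible).
Wei lost to Gita, so no competitor went undefeated.

None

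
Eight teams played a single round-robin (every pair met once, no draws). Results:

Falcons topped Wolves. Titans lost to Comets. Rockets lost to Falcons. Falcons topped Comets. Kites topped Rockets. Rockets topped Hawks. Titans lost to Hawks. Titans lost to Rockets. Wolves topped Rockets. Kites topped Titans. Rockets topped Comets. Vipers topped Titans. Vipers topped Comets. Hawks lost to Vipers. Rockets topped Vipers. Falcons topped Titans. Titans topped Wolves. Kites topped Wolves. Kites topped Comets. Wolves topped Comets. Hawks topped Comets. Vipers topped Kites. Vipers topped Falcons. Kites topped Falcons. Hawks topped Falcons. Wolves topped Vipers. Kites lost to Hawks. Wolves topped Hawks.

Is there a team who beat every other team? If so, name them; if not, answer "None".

None

Highest win total is Vipers with 5 (out of 7 possible).
Vipers lost to Wolves, Rockets, so no team went undefeated.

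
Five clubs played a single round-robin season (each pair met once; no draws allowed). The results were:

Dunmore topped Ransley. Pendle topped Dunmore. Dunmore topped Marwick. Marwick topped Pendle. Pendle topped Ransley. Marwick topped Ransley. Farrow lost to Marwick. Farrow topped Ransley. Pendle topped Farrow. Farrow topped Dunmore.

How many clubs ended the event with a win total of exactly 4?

Win totals: Pendle 3, Ransley 0, Farrow 2, Marwick 3, Dunmore 2.
No club has exactly 4 wins.

0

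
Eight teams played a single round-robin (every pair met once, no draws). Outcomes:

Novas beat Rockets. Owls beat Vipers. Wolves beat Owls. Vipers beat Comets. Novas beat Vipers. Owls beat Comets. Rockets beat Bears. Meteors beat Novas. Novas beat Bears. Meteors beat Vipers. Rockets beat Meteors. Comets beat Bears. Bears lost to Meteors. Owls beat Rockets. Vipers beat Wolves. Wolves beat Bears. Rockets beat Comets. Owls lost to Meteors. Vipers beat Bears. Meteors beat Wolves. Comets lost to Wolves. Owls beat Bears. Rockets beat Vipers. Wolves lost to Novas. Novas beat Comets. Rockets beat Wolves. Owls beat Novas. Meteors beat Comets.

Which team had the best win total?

Meteors

Win totals: Comets 1, Vipers 3, Rockets 5, Novas 5, Owls 5, Meteors 6, Wolves 3, Bears 0.
Meteors leads with 6 wins (next highest: 5).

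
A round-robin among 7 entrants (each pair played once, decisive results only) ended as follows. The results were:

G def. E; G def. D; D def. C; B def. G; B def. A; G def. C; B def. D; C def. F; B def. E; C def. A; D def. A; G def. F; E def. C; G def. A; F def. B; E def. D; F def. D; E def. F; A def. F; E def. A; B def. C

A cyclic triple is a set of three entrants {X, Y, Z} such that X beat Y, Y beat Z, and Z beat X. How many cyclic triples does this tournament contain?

6

Win totals: A 1, B 5, C 2, D 2, E 4, F 2, G 5.
An entrant with w wins dominates both others in C(w,2) triples; summing gives 0 + 10 + 1 + 1 + 6 + 1 + 10 = 29 transitive triples.
Total triples C(7,3) = 35, so cyclic triples = 35 − 29 = 6.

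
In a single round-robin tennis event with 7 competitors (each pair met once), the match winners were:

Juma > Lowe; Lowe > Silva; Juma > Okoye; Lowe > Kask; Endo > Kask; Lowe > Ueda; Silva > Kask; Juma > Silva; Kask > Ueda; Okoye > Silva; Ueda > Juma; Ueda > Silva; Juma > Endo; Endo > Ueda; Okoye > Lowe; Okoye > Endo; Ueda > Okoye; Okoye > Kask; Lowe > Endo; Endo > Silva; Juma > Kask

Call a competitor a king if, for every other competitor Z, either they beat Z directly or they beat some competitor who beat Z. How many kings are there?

3

Ueda reaches everyone (king).
Silva cannot reach Juma, Lowe, Okoye, Endo in two steps.
Juma reaches everyone (king).
Lowe reaches everyone (king).
Okoye cannot reach Juma in two steps.
Endo cannot reach Lowe in two steps.
Kask cannot reach Lowe, Endo in two steps.
Kings: Ueda, Juma, Lowe — 3.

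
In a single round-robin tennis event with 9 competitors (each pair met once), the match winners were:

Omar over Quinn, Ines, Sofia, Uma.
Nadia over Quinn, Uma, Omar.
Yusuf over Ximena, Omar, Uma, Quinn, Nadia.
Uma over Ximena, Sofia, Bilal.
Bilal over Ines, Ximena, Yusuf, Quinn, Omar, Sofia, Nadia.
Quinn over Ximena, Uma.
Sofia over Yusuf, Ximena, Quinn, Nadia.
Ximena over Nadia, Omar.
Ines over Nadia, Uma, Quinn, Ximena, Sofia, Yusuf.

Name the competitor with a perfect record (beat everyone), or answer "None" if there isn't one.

Highest win total is Bilal with 7 (out of 8 possible).
Bilal lost to Uma, so no competitor went undefeated.

None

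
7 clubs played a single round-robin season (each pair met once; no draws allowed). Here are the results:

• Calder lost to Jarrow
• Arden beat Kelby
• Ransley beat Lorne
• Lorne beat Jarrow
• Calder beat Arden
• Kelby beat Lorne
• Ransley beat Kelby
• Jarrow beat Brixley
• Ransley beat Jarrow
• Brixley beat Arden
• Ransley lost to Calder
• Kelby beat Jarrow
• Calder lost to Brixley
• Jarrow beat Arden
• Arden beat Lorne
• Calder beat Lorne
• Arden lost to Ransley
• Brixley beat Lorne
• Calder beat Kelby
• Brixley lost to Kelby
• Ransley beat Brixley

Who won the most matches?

Win totals: Kelby 3, Calder 4, Arden 2, Brixley 3, Lorne 1, Jarrow 3, Ransley 5.
Ransley leads with 5 wins (next highest: 4).

Ransley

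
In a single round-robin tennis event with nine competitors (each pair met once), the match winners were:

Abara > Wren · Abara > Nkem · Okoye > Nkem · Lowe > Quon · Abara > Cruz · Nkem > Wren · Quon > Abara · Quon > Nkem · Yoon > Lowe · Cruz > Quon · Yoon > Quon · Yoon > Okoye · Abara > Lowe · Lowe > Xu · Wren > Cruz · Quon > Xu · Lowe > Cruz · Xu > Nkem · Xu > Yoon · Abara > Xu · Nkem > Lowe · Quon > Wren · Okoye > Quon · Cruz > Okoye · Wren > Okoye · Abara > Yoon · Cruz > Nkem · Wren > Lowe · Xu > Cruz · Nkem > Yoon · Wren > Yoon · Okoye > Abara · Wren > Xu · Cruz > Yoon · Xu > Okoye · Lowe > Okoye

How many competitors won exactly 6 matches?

1

Win totals: Wren 5, Lowe 4, Abara 6, Xu 4, Yoon 3, Nkem 3, Quon 4, Cruz 4, Okoye 3.
Exactly 6: Abara — 1 competitor.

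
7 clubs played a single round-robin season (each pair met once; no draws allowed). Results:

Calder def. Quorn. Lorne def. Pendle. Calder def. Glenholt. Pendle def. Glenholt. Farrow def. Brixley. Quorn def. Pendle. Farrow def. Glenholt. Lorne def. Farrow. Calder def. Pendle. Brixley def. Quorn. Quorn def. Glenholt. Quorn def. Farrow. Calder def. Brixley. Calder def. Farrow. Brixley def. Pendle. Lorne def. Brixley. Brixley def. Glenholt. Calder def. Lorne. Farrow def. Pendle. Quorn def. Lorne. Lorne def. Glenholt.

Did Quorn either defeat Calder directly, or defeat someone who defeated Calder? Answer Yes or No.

Quorn did not beat Calder directly.
Quorn beat Glenholt, Farrow, Pendle, Lorne, but each of them lost to Calder. No two-step path.

No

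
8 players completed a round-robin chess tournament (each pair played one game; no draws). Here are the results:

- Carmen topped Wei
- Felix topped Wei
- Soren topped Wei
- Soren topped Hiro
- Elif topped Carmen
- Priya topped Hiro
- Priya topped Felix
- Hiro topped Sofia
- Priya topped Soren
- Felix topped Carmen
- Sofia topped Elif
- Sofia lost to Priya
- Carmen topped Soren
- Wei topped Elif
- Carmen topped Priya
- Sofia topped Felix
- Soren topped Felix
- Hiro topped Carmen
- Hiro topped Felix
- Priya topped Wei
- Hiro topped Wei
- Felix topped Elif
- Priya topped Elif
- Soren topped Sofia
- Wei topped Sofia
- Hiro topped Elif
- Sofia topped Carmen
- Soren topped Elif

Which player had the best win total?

Win totals: Felix 3, Soren 5, Wei 2, Elif 1, Carmen 3, Priya 6, Hiro 5, Sofia 3.
Priya leads with 6 wins (next highest: 5).

Priya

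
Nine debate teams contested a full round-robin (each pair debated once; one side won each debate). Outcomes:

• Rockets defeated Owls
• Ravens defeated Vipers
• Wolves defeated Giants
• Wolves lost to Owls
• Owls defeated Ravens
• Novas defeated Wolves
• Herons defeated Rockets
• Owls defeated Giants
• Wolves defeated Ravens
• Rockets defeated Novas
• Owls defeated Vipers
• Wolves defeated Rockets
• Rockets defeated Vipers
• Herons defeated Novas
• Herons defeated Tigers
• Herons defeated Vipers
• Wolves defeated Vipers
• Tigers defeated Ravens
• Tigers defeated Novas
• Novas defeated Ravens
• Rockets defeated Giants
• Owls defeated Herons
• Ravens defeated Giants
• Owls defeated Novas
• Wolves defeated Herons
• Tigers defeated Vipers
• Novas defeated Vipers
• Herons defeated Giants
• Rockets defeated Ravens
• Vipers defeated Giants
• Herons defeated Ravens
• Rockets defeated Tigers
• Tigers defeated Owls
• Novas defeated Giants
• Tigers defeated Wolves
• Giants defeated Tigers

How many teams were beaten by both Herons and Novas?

Herons beat: Ravens, Vipers, Giants, Novas, Tigers, Rockets.
Novas beat: Ravens, Vipers, Giants, Wolves.
Both beat: Ravens, Vipers, Giants — 3.

3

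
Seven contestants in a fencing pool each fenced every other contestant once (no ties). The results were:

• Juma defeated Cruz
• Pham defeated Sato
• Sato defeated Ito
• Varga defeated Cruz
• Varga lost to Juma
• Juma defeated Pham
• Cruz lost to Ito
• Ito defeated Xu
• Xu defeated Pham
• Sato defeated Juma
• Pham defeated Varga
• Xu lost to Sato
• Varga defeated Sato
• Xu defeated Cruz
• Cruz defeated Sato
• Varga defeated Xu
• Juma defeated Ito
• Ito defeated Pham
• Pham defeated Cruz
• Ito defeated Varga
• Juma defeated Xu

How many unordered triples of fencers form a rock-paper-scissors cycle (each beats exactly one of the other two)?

9

Win totals: Varga 3, Ito 4, Cruz 1, Pham 3, Xu 2, Juma 5, Sato 3.
A fencer with w wins dominates both others in C(w,2) triples; summing gives 3 + 6 + 0 + 3 + 1 + 10 + 3 = 26 transitive triples.
Total triples C(7,3) = 35, so cyclic triples = 35 − 26 = 9.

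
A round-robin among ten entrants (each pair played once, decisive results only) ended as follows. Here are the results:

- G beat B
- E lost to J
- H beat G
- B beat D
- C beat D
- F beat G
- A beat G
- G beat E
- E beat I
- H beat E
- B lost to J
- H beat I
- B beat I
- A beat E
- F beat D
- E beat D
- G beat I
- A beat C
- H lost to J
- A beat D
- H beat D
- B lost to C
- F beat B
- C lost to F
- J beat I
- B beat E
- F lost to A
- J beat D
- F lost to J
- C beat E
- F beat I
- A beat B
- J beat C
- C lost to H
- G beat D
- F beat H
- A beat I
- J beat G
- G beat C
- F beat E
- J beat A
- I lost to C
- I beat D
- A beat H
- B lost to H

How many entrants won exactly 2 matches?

Win totals: A 8, B 3, C 4, D 0, E 2, F 7, G 5, H 6, I 1, J 9.
Exactly 2: E — 1 entrant.

1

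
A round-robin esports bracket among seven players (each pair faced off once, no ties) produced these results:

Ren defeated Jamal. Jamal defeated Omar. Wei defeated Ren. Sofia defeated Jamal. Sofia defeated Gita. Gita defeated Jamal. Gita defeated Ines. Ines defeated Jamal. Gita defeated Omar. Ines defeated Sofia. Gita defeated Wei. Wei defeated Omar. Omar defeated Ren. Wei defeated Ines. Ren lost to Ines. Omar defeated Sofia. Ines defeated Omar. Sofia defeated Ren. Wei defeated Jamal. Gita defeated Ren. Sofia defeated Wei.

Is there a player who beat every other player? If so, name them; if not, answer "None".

None

Highest win total is Gita with 5 (out of 6 possible).
Gita lost to Sofia, so no player went undefeated.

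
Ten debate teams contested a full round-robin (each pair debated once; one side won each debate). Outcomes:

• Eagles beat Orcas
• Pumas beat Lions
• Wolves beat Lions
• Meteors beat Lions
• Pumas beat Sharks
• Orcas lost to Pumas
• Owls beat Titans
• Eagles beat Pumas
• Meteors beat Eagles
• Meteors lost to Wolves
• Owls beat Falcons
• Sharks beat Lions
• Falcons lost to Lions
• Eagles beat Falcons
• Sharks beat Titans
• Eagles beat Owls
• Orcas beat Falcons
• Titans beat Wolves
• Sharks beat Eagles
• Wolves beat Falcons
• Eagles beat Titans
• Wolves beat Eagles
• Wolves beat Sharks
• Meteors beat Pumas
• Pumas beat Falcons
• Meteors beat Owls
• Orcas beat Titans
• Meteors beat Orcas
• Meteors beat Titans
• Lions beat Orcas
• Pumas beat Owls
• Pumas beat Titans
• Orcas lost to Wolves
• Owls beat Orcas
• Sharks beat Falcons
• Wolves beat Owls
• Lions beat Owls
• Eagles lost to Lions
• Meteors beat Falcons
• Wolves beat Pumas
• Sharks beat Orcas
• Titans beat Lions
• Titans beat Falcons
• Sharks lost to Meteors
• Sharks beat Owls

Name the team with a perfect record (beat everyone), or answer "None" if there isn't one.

None

Highest win total is Wolves with 8 (out of 9 possible).
Wolves lost to Titans, so no team went undefeated.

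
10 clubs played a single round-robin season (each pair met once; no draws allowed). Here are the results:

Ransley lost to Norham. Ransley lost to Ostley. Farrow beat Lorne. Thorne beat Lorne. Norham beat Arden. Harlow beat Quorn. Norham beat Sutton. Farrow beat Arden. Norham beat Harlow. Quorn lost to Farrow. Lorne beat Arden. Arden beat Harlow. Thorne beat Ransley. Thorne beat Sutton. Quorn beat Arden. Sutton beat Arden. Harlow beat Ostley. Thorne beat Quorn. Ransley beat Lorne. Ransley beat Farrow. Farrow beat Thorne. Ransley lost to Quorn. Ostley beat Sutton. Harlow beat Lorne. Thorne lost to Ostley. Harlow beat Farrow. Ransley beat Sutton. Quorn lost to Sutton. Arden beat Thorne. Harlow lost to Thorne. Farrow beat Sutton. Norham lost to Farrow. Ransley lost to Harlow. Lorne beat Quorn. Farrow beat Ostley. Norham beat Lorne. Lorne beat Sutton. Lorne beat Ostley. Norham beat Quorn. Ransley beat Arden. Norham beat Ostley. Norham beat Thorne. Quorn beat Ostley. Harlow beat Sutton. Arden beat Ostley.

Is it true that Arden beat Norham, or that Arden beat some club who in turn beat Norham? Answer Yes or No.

Arden did not beat Norham directly.
Arden beat Thorne, Harlow, Ostley, but each of them lost to Norham. No two-step path.

No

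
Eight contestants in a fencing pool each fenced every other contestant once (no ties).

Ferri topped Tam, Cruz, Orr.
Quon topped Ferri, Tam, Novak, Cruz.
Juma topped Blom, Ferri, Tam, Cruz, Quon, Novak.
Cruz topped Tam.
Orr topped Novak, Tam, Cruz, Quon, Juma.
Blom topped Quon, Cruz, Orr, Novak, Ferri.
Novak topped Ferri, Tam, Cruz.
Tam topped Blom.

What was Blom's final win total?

5

Blom's results: beat Orr, Quon, Novak, Ferri, Cruz; lost to Juma, Tam.
That is 5 wins.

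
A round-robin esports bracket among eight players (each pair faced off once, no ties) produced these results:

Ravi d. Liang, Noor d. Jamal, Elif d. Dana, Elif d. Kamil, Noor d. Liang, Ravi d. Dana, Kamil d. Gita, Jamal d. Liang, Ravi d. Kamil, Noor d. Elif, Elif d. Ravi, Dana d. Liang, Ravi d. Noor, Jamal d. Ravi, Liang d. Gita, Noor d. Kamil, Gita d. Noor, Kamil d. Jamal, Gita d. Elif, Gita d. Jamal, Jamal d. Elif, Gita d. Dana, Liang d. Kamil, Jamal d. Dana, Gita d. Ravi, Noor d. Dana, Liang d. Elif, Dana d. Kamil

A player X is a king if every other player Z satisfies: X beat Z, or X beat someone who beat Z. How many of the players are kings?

Kamil reaches everyone (king).
Elif reaches everyone (king).
Ravi reaches everyone (king).
Jamal reaches everyone (king).
Noor reaches everyone (king).
Liang reaches everyone (king).
Dana cannot reach Ravi, Noor in two steps.
Gita reaches everyone (king).
Kings: Kamil, Elif, Ravi, Jamal, Noor, Liang, Gita — 7.

7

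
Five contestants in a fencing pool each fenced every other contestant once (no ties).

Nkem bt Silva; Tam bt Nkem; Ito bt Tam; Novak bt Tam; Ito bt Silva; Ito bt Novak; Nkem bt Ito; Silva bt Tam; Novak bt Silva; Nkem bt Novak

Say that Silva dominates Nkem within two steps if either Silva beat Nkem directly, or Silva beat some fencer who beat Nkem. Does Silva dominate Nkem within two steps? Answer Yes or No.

Silva did not beat Nkem directly.
Silva beat Tam. Of those, Tam beat Nkem.

Yes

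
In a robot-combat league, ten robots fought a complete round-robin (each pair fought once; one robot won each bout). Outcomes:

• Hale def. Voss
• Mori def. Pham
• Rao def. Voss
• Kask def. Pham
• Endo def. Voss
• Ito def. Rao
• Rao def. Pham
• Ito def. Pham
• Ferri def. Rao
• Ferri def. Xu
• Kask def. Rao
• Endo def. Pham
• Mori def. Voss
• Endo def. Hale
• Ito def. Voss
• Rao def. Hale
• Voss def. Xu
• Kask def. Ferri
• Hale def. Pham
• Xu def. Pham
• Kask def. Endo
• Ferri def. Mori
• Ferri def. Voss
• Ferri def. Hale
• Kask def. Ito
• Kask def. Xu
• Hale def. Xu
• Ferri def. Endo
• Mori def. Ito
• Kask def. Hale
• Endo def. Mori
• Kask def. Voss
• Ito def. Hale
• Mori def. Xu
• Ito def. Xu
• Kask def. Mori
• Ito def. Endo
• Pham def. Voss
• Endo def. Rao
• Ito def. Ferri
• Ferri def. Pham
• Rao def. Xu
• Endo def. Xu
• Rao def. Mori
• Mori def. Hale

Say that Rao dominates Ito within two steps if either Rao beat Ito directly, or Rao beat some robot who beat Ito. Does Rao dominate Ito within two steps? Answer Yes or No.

Yes

Rao did not beat Ito directly.
Rao beat Xu, Mori, Pham, Voss, Hale. Of those, Mori beat Ito.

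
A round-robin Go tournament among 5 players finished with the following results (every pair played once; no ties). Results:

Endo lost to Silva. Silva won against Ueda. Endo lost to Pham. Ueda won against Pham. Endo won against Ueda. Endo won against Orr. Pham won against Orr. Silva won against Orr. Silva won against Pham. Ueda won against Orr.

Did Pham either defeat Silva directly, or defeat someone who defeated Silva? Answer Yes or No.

No

Pham did not beat Silva directly.
Pham beat Orr, Endo, but each of them lost to Silva. No two-step path.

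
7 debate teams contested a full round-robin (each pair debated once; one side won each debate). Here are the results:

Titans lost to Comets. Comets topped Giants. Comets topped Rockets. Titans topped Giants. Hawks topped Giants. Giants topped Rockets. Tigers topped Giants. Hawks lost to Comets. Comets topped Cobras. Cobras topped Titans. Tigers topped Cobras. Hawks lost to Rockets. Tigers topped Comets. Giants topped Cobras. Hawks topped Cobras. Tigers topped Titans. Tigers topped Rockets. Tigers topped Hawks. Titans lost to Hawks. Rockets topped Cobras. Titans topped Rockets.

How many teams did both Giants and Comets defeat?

2

Giants beat: Cobras, Rockets.
Comets beat: Hawks, Giants, Cobras, Rockets, Titans.
Both beat: Cobras, Rockets — 2.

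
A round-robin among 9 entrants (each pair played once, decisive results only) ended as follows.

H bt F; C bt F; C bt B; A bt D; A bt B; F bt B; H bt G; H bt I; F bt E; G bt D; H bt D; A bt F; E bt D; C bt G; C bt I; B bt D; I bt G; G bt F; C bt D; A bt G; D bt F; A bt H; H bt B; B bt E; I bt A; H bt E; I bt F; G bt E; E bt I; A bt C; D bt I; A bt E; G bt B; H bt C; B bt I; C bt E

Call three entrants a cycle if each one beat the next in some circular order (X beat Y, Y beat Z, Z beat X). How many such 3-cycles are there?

12

Win totals: A 7, B 3, C 6, D 2, E 2, F 2, G 4, H 7, I 3.
An entrant with w wins dominates both others in C(w,2) triples; summing gives 21 + 3 + 15 + 1 + 1 + 1 + 6 + 21 + 3 = 72 transitive triples.
Total triples C(9,3) = 84, so cyclic triples = 84 − 72 = 12.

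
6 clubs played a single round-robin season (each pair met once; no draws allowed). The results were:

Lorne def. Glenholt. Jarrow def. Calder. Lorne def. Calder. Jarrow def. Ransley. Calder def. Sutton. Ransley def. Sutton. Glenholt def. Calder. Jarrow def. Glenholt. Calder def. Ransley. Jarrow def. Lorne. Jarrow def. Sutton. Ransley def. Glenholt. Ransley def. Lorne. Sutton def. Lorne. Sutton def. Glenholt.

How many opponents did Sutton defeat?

Sutton's results: beat Lorne, Glenholt; lost to Ransley, Calder, Jarrow.
That is 2 wins.

2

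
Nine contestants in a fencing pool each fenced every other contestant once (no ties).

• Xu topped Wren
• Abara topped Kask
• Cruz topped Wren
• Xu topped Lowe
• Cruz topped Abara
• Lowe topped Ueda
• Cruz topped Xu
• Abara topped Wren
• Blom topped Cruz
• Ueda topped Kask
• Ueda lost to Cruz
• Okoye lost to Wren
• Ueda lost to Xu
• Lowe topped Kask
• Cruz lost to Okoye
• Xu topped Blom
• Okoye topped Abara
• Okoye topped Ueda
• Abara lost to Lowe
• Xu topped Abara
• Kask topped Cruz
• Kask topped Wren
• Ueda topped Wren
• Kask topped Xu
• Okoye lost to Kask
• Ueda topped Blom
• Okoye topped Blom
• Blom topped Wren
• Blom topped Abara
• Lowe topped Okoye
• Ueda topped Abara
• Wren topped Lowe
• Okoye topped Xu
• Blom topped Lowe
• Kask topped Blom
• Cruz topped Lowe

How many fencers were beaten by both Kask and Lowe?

1

Kask beat: Xu, Wren, Blom, Cruz, Okoye.
Lowe beat: Ueda, Abara, Kask, Okoye.
Both beat: Okoye — 1.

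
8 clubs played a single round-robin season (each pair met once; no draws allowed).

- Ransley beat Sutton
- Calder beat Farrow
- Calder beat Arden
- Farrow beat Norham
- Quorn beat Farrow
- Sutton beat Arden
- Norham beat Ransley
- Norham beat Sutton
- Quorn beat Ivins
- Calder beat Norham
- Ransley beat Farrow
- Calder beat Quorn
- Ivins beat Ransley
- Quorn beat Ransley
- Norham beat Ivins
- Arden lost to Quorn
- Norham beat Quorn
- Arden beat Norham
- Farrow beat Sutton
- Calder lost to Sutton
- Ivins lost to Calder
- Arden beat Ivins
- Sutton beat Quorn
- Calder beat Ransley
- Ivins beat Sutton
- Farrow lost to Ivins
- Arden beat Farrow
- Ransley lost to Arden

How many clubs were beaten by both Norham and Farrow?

Norham beat: Sutton, Ransley, Ivins, Quorn.
Farrow beat: Sutton, Norham.
Both beat: Sutton — 1.

1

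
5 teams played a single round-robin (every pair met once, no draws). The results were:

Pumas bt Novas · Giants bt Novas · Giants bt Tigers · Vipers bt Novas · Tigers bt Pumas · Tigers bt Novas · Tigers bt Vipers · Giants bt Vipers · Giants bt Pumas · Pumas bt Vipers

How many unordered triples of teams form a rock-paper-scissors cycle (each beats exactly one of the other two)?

Win totals: Giants 4, Vipers 1, Novas 0, Pumas 2, Tigers 3.
A team with w wins dominates both others in C(w,2) triples; summing gives 6 + 0 + 0 + 1 + 3 = 10 transitive triples.
Total triples C(5,3) = 10, so cyclic triples = 10 − 10 = 0.

0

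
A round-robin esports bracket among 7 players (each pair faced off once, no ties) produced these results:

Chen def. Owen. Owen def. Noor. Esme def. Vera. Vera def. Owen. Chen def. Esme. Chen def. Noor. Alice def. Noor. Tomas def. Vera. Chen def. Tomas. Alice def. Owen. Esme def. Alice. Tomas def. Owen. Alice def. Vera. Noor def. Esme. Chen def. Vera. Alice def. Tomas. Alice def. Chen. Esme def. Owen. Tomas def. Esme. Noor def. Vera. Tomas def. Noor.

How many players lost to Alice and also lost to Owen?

1

Alice beat: Noor, Vera, Tomas, Owen, Chen.
Owen beat: Noor.
Both beat: Noor — 1.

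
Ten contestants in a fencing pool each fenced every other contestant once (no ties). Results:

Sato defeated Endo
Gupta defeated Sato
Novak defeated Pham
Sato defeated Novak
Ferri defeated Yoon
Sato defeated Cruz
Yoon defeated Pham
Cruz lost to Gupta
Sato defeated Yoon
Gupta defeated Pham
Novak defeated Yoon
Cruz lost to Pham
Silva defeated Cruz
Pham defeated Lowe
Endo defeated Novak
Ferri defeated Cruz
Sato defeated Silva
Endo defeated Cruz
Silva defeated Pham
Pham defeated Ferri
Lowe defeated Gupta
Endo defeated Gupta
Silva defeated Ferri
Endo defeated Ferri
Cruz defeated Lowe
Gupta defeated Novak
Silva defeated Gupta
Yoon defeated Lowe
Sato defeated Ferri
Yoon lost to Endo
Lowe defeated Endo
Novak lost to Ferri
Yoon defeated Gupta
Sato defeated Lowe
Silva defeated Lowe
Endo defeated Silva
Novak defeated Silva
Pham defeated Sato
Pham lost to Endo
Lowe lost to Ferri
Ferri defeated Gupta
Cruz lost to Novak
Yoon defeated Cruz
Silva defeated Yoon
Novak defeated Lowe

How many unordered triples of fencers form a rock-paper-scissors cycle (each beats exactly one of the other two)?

Win totals: Endo 7, Gupta 4, Sato 7, Lowe 2, Yoon 4, Ferri 5, Pham 4, Cruz 1, Silva 6, Novak 5.
A fencer with w wins dominates both others in C(w,2) triples; summing gives 21 + 6 + 21 + 1 + 6 + 10 + 6 + 0 + 15 + 10 = 96 transitive triples.
Total triples C(10,3) = 120, so cyclic triples = 120 − 96 = 24.

24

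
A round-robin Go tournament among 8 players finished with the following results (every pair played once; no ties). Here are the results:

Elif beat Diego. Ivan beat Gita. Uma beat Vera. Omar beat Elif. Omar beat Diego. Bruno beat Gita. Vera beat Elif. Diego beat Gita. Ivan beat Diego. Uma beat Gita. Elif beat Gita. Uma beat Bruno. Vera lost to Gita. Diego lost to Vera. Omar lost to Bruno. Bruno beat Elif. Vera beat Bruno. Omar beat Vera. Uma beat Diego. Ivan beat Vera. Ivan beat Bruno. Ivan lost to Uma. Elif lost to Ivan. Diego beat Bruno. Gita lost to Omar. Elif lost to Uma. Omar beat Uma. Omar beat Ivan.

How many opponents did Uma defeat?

Uma's results: beat Vera, Elif, Ivan, Diego, Bruno, Gita; lost to Omar.
That is 6 wins.

6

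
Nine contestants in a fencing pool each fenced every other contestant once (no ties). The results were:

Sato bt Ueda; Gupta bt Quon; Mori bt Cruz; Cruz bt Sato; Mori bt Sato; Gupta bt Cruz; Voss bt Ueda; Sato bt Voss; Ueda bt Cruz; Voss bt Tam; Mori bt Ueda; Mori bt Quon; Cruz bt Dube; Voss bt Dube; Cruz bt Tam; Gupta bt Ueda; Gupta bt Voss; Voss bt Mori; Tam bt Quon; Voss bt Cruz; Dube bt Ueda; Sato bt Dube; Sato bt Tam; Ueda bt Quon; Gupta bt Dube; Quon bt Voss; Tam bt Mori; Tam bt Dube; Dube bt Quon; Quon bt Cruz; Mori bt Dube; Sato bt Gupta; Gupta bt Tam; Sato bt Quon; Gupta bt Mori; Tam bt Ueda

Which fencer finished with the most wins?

Win totals: Voss 5, Mori 5, Dube 2, Cruz 3, Quon 2, Sato 6, Gupta 7, Ueda 2, Tam 4.
Gupta leads with 7 wins (next highest: 6).

Gupta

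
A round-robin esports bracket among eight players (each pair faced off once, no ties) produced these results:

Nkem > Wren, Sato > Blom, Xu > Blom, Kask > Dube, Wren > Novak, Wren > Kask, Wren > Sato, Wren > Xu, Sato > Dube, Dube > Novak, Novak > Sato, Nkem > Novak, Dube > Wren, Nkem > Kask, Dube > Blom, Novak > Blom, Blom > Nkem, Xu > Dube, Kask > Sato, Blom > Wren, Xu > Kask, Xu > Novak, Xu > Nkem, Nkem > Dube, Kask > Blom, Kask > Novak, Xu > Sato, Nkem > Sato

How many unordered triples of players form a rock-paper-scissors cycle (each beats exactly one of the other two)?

13

Win totals: Blom 2, Dube 3, Novak 2, Nkem 5, Xu 6, Sato 2, Wren 4, Kask 4.
A player with w wins dominates both others in C(w,2) triples; summing gives 1 + 3 + 1 + 10 + 15 + 1 + 6 + 6 = 43 transitive triples.
Total triples C(8,3) = 56, so cyclic triples = 56 − 43 = 13.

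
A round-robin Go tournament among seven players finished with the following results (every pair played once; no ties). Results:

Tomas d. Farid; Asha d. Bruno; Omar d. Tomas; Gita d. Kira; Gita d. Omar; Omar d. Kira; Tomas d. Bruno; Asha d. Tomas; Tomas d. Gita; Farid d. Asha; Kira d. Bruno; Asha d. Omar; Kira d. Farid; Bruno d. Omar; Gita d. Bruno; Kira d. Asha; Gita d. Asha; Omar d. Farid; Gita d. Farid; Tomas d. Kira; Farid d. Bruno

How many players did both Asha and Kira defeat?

Asha beat: Tomas, Omar, Bruno.
Kira beat: Asha, Bruno, Farid.
Both beat: Bruno — 1.

1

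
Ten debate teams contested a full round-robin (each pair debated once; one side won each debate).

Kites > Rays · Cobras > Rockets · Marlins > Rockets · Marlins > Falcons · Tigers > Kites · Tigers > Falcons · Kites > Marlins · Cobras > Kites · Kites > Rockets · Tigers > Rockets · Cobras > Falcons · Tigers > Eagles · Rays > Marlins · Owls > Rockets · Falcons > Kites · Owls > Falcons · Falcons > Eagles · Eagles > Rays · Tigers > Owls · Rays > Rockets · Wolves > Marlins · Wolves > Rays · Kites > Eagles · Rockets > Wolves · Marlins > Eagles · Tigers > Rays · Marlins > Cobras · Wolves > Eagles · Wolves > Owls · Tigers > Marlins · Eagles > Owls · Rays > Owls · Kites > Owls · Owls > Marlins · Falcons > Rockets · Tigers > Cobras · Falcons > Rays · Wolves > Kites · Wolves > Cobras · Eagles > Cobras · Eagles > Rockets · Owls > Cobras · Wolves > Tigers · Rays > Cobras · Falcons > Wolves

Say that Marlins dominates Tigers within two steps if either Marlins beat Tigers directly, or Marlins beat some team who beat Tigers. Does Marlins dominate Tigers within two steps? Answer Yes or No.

Marlins did not beat Tigers directly.
Marlins beat Rockets, Eagles, Falcons, Cobras, but each of them lost to Tigers. No two-step path.

No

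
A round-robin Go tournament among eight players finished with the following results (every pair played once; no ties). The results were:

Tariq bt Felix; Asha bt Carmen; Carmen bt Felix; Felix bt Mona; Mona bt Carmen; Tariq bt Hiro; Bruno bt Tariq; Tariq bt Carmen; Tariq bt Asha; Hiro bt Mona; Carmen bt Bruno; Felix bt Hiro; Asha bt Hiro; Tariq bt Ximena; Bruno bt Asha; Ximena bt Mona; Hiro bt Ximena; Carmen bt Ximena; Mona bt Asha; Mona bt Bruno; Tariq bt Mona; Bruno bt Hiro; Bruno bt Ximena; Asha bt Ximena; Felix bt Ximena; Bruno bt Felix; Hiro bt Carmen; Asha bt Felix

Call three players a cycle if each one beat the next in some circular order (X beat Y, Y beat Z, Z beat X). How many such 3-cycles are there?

Win totals: Tariq 6, Hiro 3, Carmen 3, Asha 4, Bruno 5, Mona 3, Felix 3, Ximena 1.
A player with w wins dominates both others in C(w,2) triples; summing gives 15 + 3 + 3 + 6 + 10 + 3 + 3 + 0 = 43 transitive triples.
Total triples C(8,3) = 56, so cyclic triples = 56 − 43 = 13.

13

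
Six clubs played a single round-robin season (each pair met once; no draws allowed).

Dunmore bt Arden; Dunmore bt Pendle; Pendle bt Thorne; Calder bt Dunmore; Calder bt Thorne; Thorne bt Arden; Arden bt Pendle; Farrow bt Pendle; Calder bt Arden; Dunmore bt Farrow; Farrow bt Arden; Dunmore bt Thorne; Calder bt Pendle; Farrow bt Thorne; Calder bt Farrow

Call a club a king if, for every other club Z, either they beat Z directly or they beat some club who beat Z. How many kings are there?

1

Dunmore cannot reach Calder in two steps.
Thorne cannot reach Dunmore, Calder, Farrow in two steps.
Calder reaches everyone (king).
Farrow cannot reach Dunmore, Calder in two steps.
Pendle cannot reach Dunmore, Calder, Farrow in two steps.
Arden cannot reach Dunmore, Calder, Farrow in two steps.
Kings: Calder — 1.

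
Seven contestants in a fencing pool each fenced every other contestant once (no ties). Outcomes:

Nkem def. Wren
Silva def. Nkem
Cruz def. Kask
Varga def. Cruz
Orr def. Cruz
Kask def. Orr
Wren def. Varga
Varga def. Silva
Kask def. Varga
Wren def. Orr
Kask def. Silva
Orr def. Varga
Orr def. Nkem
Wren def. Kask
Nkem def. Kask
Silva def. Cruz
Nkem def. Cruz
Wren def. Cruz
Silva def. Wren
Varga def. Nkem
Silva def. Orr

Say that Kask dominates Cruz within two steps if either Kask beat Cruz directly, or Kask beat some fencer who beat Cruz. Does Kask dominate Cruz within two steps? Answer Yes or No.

Kask did not beat Cruz directly.
Kask beat Varga, Orr, Silva. Of those, Varga beat Cruz.

Yes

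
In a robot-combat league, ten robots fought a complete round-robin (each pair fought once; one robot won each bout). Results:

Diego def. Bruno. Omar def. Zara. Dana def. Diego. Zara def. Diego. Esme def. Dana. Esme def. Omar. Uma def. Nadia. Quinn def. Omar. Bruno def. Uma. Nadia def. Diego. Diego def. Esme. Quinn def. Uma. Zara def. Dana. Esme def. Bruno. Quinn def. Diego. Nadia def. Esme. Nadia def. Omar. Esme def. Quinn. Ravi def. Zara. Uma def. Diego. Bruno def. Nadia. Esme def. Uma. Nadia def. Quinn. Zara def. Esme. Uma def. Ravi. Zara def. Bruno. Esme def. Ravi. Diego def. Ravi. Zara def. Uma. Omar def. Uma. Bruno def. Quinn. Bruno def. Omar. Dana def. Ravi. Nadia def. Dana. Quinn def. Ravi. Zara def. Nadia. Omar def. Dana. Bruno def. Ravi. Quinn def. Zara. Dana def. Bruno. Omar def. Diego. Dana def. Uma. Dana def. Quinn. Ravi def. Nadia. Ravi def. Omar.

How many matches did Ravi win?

Ravi's results: beat Nadia, Omar, Zara; lost to Uma, Quinn, Dana, Esme, Diego, Bruno.
That is 3 wins.

3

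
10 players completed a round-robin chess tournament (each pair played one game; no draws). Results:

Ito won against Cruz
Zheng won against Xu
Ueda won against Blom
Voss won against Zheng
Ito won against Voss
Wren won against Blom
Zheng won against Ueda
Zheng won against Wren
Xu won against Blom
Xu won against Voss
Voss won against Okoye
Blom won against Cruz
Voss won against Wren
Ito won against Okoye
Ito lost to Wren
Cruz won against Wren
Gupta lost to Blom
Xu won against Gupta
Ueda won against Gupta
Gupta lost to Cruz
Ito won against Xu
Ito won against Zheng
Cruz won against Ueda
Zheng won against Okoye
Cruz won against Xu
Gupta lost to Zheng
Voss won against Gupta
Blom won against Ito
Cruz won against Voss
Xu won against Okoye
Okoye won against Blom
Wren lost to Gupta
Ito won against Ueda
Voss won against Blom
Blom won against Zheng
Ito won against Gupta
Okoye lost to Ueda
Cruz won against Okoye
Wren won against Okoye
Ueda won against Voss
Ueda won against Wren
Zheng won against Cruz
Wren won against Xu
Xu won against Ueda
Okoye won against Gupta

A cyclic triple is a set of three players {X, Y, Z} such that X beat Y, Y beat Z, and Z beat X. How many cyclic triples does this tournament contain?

26

Win totals: Voss 5, Cruz 6, Wren 4, Zheng 6, Ueda 5, Okoye 2, Xu 5, Gupta 1, Ito 7, Blom 4.
A player with w wins dominates both others in C(w,2) triples; summing gives 10 + 15 + 6 + 15 + 10 + 1 + 10 + 0 + 21 + 6 = 94 transitive triples.
Total triples C(10,3) = 120, so cyclic triples = 120 − 94 = 26.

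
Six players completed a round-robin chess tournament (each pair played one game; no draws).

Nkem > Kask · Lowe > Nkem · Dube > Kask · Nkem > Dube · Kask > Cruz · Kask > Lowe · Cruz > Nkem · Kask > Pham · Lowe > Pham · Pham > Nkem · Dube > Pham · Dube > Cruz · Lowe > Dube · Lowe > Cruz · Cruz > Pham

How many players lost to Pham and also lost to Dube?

Pham beat: Nkem.
Dube beat: Kask, Pham, Cruz.
No one was beaten by both.

0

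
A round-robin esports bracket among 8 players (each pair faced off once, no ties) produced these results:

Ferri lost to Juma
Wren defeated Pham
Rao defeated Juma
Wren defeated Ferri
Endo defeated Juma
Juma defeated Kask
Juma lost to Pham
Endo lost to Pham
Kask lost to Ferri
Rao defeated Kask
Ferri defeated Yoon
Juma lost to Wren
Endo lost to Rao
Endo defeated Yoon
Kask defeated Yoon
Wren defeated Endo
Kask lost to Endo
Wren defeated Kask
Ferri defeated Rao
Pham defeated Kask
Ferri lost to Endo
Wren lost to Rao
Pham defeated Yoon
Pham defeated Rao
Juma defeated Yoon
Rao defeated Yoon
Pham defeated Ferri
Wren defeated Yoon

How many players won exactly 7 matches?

0

Win totals: Juma 3, Yoon 0, Kask 1, Pham 6, Ferri 3, Rao 5, Wren 6, Endo 4.
No player has exactly 7 wins.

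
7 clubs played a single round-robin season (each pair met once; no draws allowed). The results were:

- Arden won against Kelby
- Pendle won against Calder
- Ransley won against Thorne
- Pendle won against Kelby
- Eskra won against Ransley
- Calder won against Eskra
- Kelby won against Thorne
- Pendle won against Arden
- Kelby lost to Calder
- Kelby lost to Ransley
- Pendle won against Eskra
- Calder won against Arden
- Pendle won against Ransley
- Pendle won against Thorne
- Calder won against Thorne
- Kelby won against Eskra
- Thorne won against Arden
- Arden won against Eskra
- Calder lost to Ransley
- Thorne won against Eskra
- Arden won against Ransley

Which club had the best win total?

Pendle

Win totals: Calder 4, Thorne 2, Ransley 3, Kelby 2, Eskra 1, Pendle 6, Arden 3.
Pendle leads with 6 wins (next highest: 4).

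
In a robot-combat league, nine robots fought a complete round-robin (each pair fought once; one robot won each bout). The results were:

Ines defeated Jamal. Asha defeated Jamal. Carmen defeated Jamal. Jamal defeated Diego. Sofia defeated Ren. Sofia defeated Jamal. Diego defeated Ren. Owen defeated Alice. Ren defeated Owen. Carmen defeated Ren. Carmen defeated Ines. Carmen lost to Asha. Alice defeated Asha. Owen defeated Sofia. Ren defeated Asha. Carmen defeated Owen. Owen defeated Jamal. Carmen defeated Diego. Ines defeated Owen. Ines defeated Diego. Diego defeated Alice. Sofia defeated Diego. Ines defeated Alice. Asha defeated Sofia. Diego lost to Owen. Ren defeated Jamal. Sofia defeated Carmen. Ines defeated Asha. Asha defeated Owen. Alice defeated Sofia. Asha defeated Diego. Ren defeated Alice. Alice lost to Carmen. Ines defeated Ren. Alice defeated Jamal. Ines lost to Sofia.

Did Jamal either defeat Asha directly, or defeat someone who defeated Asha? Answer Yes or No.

Jamal did not beat Asha directly.
Jamal beat Diego, but each of them lost to Asha. No two-step path.

No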